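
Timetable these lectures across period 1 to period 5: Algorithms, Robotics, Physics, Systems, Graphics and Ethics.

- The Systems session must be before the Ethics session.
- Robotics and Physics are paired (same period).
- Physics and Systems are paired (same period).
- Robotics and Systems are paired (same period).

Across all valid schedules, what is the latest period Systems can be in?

Downstream work caps Systems at period 4.
Systems at period 4 is achievable: Algorithms=period 1; Ethics=period 5; Robotics=period 4; Physics=period 4; Graphics=period 1; Systems=period 4.

period 4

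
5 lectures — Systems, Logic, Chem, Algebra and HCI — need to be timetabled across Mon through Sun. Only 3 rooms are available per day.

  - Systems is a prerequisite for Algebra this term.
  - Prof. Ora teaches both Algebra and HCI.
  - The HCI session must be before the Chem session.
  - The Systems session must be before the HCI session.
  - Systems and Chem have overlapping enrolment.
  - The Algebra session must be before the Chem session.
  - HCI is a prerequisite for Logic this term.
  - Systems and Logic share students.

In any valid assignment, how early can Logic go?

Precedence pushes Logic to at least Wed.
Logic at Wed is achievable: Algebra=Wed; Systems=Mon; HCI=Tue; Logic=Wed; Chem=Thu.

Wed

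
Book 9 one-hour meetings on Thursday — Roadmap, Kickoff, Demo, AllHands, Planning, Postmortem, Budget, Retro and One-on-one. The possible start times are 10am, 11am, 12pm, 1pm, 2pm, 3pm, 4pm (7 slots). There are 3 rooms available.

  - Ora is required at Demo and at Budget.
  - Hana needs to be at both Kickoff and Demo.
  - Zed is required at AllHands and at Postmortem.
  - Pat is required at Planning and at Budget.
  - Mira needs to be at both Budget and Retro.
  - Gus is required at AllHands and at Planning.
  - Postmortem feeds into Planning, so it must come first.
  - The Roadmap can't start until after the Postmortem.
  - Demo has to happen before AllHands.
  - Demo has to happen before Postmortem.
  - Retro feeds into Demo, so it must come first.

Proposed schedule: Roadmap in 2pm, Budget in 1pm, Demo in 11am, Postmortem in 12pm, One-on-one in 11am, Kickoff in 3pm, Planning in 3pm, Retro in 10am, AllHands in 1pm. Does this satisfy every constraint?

Demo has to happen before Postmortem — holds.
The Roadmap can't start until after the Postmortem — holds.
There are 3 rooms available — holds.
Mira needs to be at both Budget and Retro — holds.
Postmortem feeds into Planning, so it must come first — holds.
Retro feeds into Demo, so it must come first — holds.
Gus is required at AllHands and at Planning — holds.
Ora is required at Demo and at Budget — holds.
Zed is required at AllHands and at Postmortem — holds.
Hana needs to be at both Kickoff and Demo — holds.
Demo has to happen before AllHands — holds.
Pat is required at Planning and at Budget — holds.

Yes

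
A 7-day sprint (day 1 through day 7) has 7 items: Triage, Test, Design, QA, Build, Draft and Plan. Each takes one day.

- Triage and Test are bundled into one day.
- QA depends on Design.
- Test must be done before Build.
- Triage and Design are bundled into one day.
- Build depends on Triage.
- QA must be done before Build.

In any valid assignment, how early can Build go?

Precedence pushes Build to at least day 3.
Build at day 3 is achievable: Design in day 1; Draft in day 1; Triage in day 1; Build in day 3; Plan in day 1; QA in day 2; Test in day 1.

day 3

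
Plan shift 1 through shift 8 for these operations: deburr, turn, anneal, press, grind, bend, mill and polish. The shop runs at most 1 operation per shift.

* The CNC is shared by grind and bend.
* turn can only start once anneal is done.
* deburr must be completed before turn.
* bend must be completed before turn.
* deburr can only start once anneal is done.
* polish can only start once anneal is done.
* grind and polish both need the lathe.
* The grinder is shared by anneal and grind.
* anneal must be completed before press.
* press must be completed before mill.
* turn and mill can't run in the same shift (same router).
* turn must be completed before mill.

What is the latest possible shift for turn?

shift 7

Precedence pushes turn to at least shift 3; downstream work caps turn at shift 7.
turn at shift 7 is achievable: mill -> shift 8; polish -> shift 5; anneal -> shift 1; bend -> shift 4; grind -> shift 6; turn -> shift 7; press -> shift 3; deburr -> shift 2.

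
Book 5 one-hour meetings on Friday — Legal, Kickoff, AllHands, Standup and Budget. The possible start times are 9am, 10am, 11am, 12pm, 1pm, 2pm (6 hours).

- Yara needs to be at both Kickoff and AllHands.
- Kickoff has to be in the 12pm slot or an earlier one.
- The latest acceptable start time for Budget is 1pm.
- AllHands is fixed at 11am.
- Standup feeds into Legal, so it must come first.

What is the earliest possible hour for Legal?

Precedence pushes Legal to at least 10am.
Legal at 10am is achievable: Legal in 10am, AllHands in 11am, Standup in 9am, Budget in 9am, Kickoff in 9am.

10am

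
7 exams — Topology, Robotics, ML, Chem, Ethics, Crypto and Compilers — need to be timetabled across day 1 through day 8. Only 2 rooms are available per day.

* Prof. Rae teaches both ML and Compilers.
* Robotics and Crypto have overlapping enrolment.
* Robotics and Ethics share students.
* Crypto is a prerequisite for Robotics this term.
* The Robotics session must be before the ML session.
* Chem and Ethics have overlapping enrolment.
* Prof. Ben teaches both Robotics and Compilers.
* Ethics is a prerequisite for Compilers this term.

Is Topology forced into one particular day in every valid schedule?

Topology can be day 1 (e.g. Compilers in day 4, Crypto in day 1, Robotics in day 2, Ethics in day 3, ML in day 3, Chem in day 2, Topology in day 1) or day 2 (e.g. Robotics=day 2; Ethics=day 1; Crypto=day 1; ML=day 3; Chem=day 3; Compilers=day 4; Topology=day 2).

No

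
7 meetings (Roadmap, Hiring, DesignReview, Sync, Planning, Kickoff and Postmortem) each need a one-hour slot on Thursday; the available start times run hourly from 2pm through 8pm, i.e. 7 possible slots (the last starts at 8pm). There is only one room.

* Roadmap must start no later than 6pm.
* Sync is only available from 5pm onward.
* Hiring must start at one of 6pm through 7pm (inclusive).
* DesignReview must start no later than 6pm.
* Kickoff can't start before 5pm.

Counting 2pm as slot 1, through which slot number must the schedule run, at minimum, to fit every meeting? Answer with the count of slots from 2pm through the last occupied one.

With at most 1 per slot and 7 meetings, at least 7 slots are needed.
Hiring can't be placed before 6pm — that is slot 5 counting from 2pm — so the schedule must run through at least 5 slots.
7 works (last occupied slot: 8pm): for example Hiring -> 6pm; Kickoff -> 7pm; Planning -> 4pm; Sync -> 5pm; Postmortem -> 8pm; Roadmap -> 2pm; DesignReview -> 3pm.

7 slots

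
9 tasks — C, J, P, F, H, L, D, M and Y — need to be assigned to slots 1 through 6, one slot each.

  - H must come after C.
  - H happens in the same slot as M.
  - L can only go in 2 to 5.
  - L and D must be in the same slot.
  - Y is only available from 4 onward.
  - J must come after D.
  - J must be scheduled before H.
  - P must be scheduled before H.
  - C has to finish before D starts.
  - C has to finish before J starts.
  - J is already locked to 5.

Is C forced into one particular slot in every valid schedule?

No

C can be 1 (e.g. F -> 1, L -> 2, D -> 2, J -> 5, M -> 6, Y -> 4, C -> 1, P -> 1, H -> 6) or 2 (e.g. Y=4; J=5; C=2; P=1; F=1; H=6; D=3; L=3; M=6).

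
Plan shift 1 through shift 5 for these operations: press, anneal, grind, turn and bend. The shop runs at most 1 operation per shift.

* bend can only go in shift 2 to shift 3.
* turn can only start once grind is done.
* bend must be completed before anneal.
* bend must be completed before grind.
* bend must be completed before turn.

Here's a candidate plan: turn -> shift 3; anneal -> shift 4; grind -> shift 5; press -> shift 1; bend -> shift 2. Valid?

No. turn can only start once grind is done is not satisfied.

bend must be completed before grind — holds.
turn can only start once grind is done — violated.
The shop runs at most 1 operation per shift — holds.
bend must be completed before anneal — holds.
bend can only go in shift 2 to shift 3 — holds.
bend must be completed before turn — holds.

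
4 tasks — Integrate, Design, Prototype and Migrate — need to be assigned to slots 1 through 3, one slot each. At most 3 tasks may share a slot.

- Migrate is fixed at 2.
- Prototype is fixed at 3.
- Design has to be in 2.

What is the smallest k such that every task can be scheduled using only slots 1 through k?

With at most 3 per slot and 4 tasks, at least 2 slots are needed.
Prototype can't be placed before 3, so the schedule must run through at least slot 3.
3 works (last occupied slot: 3): for example Design -> 2, Migrate -> 2, Integrate -> 1, Prototype -> 3.

3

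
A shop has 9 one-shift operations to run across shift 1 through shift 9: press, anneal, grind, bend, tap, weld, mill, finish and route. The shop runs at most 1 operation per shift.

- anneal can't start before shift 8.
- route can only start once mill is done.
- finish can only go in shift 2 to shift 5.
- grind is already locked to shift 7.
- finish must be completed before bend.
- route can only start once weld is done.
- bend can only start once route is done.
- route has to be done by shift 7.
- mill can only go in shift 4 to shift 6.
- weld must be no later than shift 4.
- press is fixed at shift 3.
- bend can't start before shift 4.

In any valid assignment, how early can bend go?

Bend is available from shift 4; precedence pushes bend to at least shift 6.
bend at shift 6 is achievable: route in shift 5; anneal in shift 8; press in shift 3; grind in shift 7; tap in shift 9; weld in shift 1; mill in shift 4; bend in shift 6; finish in shift 2.

shift 6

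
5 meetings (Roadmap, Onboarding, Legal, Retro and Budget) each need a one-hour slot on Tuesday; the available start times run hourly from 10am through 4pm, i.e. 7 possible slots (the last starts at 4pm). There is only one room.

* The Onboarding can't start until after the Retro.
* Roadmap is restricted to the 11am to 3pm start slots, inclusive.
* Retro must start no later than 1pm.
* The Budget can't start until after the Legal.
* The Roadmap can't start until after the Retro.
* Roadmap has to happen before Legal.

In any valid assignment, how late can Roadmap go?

2pm

Roadmap is available from 11am; Roadmap's own window allows nothing later than 3pm; downstream work caps Roadmap at 2pm.
Roadmap at 2pm is achievable: Roadmap in 2pm; Budget in 4pm; Legal in 3pm; Retro in 10am; Onboarding in 11am.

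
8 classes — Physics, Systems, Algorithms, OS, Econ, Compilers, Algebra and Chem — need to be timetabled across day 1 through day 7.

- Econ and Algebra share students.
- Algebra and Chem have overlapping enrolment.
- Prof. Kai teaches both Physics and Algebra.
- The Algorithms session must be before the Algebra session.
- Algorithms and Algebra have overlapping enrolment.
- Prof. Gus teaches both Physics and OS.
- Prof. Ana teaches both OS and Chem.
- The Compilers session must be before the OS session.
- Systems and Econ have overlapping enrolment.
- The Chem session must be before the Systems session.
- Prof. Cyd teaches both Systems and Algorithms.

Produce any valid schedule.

Algorithms=day 1; Econ=day 1; OS=day 2; Compilers=day 1; Algebra=day 2; Systems=day 2; Chem=day 1; Physics=day 1

Checking: Chem(day 1) before Systems(day 2); Compilers(day 1) before OS(day 2); Algorithms(day 1) before Algebra(day 2); Algebra(day 2) != Chem(day 1); Physics(day 1) != OS(day 2); Algorithms(day 1) != Algebra(day 2); Physics(day 1) != Algebra(day 2); Systems(day 2) != Algorithms(day 1); Econ(day 1) != Algebra(day 2); OS(day 2) != Chem(day 1); Systems(day 2) != Econ(day 1).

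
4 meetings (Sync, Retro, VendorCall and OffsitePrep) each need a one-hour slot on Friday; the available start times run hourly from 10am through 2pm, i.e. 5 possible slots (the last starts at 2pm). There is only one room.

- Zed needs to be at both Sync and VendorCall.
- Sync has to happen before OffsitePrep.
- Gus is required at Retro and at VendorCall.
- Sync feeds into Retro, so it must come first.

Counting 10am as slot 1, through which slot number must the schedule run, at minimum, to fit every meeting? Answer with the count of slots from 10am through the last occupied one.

4

The precedence chain requires at least 2 distinct slots.
With at most 1 per slot and 4 meetings, at least 4 slots are needed.
4 works (last occupied slot: 1pm): for example OffsitePrep=12pm; VendorCall=1pm; Sync=10am; Retro=11am.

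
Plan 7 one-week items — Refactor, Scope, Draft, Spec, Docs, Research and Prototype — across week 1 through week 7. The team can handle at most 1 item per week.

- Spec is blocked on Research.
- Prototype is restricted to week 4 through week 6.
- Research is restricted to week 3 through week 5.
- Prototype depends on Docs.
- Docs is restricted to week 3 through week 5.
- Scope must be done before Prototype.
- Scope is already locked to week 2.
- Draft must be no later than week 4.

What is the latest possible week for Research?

Research is available from week 3; Research's own window allows nothing later than week 5.
Research at week 5 is achievable: Spec in week 6, Prototype in week 4, Research in week 5, Draft in week 1, Docs in week 3, Refactor in week 7, Scope in week 2.

week 5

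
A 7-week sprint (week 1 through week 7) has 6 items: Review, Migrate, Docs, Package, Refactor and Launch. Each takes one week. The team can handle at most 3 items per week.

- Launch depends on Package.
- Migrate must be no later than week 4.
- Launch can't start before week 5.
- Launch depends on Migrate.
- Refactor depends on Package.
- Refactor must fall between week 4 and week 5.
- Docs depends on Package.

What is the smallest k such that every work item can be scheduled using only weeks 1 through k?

The precedence chain requires at least 2 distinct weeks.
With at most 3 per week and 6 work items, at least 2 weeks are needed.
Launch can't be placed before week 5, so the schedule must run through at least week 5.
5 works (last occupied week: week 5): for example Review -> week 1; Refactor -> week 4; Launch -> week 5; Migrate -> week 1; Package -> week 1; Docs -> week 2.

5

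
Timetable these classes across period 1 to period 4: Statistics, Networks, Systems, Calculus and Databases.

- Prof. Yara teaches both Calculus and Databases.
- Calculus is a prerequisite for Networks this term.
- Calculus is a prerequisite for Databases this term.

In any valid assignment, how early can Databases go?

period 2

Precedence pushes Databases to at least period 2.
Databases at period 2 is achievable: Calculus in period 1; Networks in period 2; Statistics in period 1; Systems in period 1; Databases in period 2.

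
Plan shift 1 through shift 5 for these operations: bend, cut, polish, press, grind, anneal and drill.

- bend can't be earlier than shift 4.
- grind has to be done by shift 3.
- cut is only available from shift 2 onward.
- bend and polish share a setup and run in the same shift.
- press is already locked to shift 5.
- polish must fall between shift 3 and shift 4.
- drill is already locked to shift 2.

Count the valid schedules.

60

Splitting on cut: it can be shift 2 (15), shift 3 (15), shift 4 (15), shift 5 (15). Listing each branch's schedules as (bend, polish, press, grind, anneal, drill) by shift number:
cut=shift 2: (4,4,5,1,1,2) (4,4,5,1,2,2) (4,4,5,1,3,2) (4,4,5,1,4,2) (4,4,5,1,5,2) (4,4,5,2,1,2) (4,4,5,2,2,2) (4,4,5,2,3,2) (4,4,5,2,4,2) (4,4,5,2,5,2) (4,4,5,3,1,2) (4,4,5,3,2,2) (4,4,5,3,3,2) (4,4,5,3,4,2) (4,4,5,3,5,2) — 15.
cut=shift 3: (4,4,5,1,1,2) (4,4,5,1,2,2) (4,4,5,1,3,2) (4,4,5,1,4,2) (4,4,5,1,5,2) (4,4,5,2,1,2) (4,4,5,2,2,2) (4,4,5,2,3,2) (4,4,5,2,4,2) (4,4,5,2,5,2) (4,4,5,3,1,2) (4,4,5,3,2,2) (4,4,5,3,3,2) (4,4,5,3,4,2) (4,4,5,3,5,2) — 15.
cut=shift 4: (4,4,5,1,1,2) (4,4,5,1,2,2) (4,4,5,1,3,2) (4,4,5,1,4,2) (4,4,5,1,5,2) (4,4,5,2,1,2) (4,4,5,2,2,2) (4,4,5,2,3,2) (4,4,5,2,4,2) (4,4,5,2,5,2) (4,4,5,3,1,2) (4,4,5,3,2,2) (4,4,5,3,3,2) (4,4,5,3,4,2) (4,4,5,3,5,2) — 15.
cut=shift 5: (4,4,5,1,1,2) (4,4,5,1,2,2) (4,4,5,1,3,2) (4,4,5,1,4,2) (4,4,5,1,5,2) (4,4,5,2,1,2) (4,4,5,2,2,2) (4,4,5,2,3,2) (4,4,5,2,4,2) (4,4,5,2,5,2) (4,4,5,3,1,2) (4,4,5,3,2,2) (4,4,5,3,3,2) (4,4,5,3,4,2) (4,4,5,3,5,2) — 15.
Summing: 15 + 15 + 15 + 15 = 60.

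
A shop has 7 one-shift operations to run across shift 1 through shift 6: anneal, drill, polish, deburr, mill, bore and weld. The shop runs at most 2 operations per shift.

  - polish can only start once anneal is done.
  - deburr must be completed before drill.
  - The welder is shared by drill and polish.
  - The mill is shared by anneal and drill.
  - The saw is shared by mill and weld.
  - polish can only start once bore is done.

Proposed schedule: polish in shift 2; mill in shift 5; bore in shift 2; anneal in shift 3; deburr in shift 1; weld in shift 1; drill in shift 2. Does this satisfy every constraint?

polish can only start once anneal is done — violated.
deburr must be completed before drill — holds.
The welder is shared by drill and polish — violated.
polish can only start once bore is done — violated.
The shop runs at most 2 operations per shift — violated.
The mill is shared by anneal and drill — holds.
The saw is shared by mill and weld — holds.

No — it violates: The shop runs at most 2 operations per shift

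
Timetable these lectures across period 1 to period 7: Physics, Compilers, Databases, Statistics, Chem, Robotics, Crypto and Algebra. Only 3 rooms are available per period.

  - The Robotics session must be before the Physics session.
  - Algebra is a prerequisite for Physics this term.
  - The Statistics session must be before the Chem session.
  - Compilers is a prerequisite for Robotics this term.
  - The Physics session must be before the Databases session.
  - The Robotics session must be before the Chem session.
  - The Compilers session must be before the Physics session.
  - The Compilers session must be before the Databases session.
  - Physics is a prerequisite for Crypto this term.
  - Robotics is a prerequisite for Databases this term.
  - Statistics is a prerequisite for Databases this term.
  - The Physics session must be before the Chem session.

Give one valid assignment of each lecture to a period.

Compilers in period 1; Crypto in period 4; Algebra in period 1; Statistics in period 1; Physics in period 3; Databases in period 4; Robotics in period 2; Chem in period 4

Checking: Compilers(period 1) before Databases(period 4); Statistics(period 1) before Databases(period 4); Statistics(period 1) before Chem(period 4); Physics(period 3) before Chem(period 4); Algebra(period 1) before Physics(period 3); Physics(period 3) before Crypto(period 4); Physics(period 3) before Databases(period 4); Robotics(period 2) before Databases(period 4); Compilers(period 1) before Physics(period 3); Compilers(period 1) before Robotics(period 2); Robotics(period 2) before Chem(period 4); Robotics(period 2) before Physics(period 3); max 3 per period (cap 3).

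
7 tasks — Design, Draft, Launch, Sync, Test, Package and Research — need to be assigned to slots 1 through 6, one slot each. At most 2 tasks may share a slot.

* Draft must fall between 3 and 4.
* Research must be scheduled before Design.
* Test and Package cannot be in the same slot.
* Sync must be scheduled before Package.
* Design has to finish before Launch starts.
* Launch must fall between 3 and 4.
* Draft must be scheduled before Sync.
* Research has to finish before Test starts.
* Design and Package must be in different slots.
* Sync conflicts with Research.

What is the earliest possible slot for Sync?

4

Precedence pushes Sync to at least 4; downstream work caps Sync at 5.
Sync at 4 is achievable: Package=5; Launch=3; Test=2; Design=2; Draft=3; Research=1; Sync=4.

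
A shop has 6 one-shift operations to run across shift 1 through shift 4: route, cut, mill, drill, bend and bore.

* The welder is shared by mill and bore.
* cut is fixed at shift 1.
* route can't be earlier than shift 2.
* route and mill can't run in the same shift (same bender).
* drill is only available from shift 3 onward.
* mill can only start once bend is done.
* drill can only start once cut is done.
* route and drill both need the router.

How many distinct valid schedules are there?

Splitting on route: it can be shift 2 (30), shift 3 (12), shift 4 (9). Listing each branch's schedules as (cut, mill, drill, bend, bore) by shift number:
route=shift 2: (1,3,3,1,1) (1,3,3,1,2) (1,3,3,1,4) (1,3,3,2,1) (1,3,3,2,2) (1,3,3,2,4) (1,3,4,1,1) (1,3,4,1,2) (1,3,4,1,4) (1,3,4,2,1) (1,3,4,2,2) (1,3,4,2,4) (1,4,3,1,1) (1,4,3,1,2) (1,4,3,1,3) (1,4,3,2,1) (1,4,3,2,2) (1,4,3,2,3) (1,4,3,3,1) (1,4,3,3,2) (1,4,3,3,3) (1,4,4,1,1) (1,4,4,1,2) (1,4,4,1,3) (1,4,4,2,1) (1,4,4,2,2) (1,4,4,2,3) (1,4,4,3,1) (1,4,4,3,2) (1,4,4,3,3) — 30.
route=shift 3: (1,2,4,1,1) (1,2,4,1,3) (1,2,4,1,4) (1,4,4,1,1) (1,4,4,1,2) (1,4,4,1,3) (1,4,4,2,1) (1,4,4,2,2) (1,4,4,2,3) (1,4,4,3,1) (1,4,4,3,2) (1,4,4,3,3) — 12.
route=shift 4: (1,2,3,1,1) (1,2,3,1,3) (1,2,3,1,4) (1,3,3,1,1) (1,3,3,1,2) (1,3,3,1,4) (1,3,3,2,1) (1,3,3,2,2) (1,3,3,2,4) — 9.
Summing: 30 + 12 + 9 = 51.

51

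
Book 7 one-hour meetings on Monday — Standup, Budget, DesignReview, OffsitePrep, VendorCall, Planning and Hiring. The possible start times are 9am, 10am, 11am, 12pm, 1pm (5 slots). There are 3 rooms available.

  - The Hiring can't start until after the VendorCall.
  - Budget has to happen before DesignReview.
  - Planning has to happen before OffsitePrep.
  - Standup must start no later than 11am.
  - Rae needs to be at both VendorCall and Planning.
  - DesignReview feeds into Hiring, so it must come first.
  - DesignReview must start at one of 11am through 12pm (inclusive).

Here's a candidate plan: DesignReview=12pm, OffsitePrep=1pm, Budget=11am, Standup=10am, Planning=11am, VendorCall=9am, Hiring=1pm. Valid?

Planning has to happen before OffsitePrep — holds.
DesignReview feeds into Hiring, so it must come first — holds.
Standup must start no later than 11am — holds.
Rae needs to be at both VendorCall and Planning — holds.
There are 3 rooms available — holds.
DesignReview must start at one of 11am through 12pm (inclusive) — holds.
The Hiring can't start until after the VendorCall — holds.
Budget has to happen before DesignReview — holds.

Yes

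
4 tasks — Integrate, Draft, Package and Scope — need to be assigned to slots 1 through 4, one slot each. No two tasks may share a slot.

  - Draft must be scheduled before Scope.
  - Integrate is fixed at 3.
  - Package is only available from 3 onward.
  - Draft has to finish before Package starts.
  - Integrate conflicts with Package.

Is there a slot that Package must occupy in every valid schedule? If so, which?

Package's window is 3–4.
Integrate is fixed at 3, and Package can't share a slot with Integrate.
So Package must be 4.

4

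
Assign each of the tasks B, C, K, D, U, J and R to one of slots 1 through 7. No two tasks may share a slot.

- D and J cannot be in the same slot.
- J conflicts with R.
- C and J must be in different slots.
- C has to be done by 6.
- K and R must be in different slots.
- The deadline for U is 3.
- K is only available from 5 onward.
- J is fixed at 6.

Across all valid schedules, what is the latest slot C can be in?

C's own window allows nothing later than 6.
C at 5 is achievable: B in 2; R in 4; J in 6; K in 7; D in 3; C in 5; U in 1.
Nothing later works — the conflict and capacity constraints rule out every slot after 5.

5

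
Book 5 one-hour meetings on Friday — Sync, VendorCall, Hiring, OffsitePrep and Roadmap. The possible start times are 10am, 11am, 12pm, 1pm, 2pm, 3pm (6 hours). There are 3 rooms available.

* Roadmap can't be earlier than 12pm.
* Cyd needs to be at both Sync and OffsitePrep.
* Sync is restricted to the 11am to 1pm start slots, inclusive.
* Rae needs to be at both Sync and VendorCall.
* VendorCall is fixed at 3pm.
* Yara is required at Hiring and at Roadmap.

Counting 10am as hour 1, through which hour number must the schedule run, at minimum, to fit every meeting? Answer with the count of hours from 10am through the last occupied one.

With at most 3 per hour and 5 meetings, at least 2 hours are needed.
VendorCall can't be placed before 3pm — that is hour 6 counting from 10am — so the schedule must run through at least 6 hours.
6 works (last occupied hour: 3pm): for example VendorCall=3pm; Roadmap=12pm; OffsitePrep=10am; Sync=11am; Hiring=10am.

6 hours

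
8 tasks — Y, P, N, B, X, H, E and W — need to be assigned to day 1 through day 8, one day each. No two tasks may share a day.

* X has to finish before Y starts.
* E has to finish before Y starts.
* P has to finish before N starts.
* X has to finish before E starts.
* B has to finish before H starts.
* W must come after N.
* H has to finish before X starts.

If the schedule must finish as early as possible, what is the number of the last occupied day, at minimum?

8

The precedence chain requires at least 5 distinct days.
With at most 1 per day and 8 tasks, at least 8 days are needed.
8 works (last occupied day: day 8): for example X -> day 3, Y -> day 5, E -> day 4, W -> day 8, H -> day 2, B -> day 1, P -> day 6, N -> day 7.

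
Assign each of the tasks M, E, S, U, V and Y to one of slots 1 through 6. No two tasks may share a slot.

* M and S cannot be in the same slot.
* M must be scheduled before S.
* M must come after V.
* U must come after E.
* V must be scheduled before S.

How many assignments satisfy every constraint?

60

Splitting on M: it can be 2 (12), 3 (18), 4 (18), 5 (12). Listing each branch's schedules as (E, S, U, V, Y):
M=2: (3,4,5,1,6) (3,4,6,1,5) (3,5,4,1,6) (3,5,6,1,4) (3,6,4,1,5) (3,6,5,1,4) (4,3,5,1,6) (4,3,6,1,5) (4,5,6,1,3) (4,6,5,1,3) (5,3,6,1,4) (5,4,6,1,3) — 12.
M=3: (1,4,5,2,6) (1,4,6,2,5) (1,5,4,2,6) (1,5,6,2,4) (1,6,4,2,5) (1,6,5,2,4) (2,4,5,1,6) (2,4,6,1,5) (2,5,4,1,6) (2,5,6,1,4) (2,6,4,1,5) (2,6,5,1,4) (4,5,6,1,2) (4,5,6,2,1) (4,6,5,1,2) (4,6,5,2,1) (5,4,6,1,2) (5,4,6,2,1) — 18.
M=4: (1,5,2,3,6) (1,5,3,2,6) (1,5,6,2,3) (1,5,6,3,2) (1,6,2,3,5) (1,6,3,2,5) (1,6,5,2,3) (1,6,5,3,2) (2,5,3,1,6) (2,5,6,1,3) (2,5,6,3,1) (2,6,3,1,5) (2,6,5,1,3) (2,6,5,3,1) (3,5,6,1,2) (3,5,6,2,1) (3,6,5,1,2) (3,6,5,2,1) — 18.
M=5: (1,6,2,3,4) (1,6,2,4,3) (1,6,3,2,4) (1,6,3,4,2) (1,6,4,2,3) (1,6,4,3,2) (2,6,3,1,4) (2,6,3,4,1) (2,6,4,1,3) (2,6,4,3,1) (3,6,4,1,2) (3,6,4,2,1) — 12.
Summing: 12 + 18 + 18 + 12 = 60.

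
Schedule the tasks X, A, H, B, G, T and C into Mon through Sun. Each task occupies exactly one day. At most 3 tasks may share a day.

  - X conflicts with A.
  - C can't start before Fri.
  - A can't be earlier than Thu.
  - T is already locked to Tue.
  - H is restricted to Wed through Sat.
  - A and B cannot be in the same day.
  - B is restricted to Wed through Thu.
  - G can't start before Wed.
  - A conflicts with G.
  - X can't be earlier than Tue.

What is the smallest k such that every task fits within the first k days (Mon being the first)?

5 days

With at most 3 per day and 7 tasks, at least 3 days are needed.
C can't be placed before Fri — that is day 5 counting from Mon — so the schedule must run through at least 5 days.
5 works (last occupied day: Fri): for example B in Wed; H in Wed; A in Thu; C in Fri; X in Tue; G in Wed; T in Tue.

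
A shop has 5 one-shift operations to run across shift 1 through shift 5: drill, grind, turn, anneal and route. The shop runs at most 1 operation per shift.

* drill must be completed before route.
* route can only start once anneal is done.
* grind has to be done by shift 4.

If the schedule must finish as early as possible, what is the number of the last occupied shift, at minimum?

The precedence chain requires at least 2 distinct shifts.
With at most 1 per shift and 5 operations, at least 5 shifts are needed.
5 works (last occupied shift: shift 5): for example anneal -> shift 3; turn -> shift 5; grind -> shift 1; route -> shift 4; drill -> shift 2.

5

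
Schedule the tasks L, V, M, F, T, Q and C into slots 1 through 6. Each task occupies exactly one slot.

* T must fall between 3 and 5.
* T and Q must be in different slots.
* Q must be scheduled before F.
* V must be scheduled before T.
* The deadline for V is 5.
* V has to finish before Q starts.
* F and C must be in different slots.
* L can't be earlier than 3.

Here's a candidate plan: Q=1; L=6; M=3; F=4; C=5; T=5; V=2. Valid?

No. V has to finish before Q starts is not satisfied.

V must be scheduled before T — holds.
The deadline for V is 5 — holds.
T and Q must be in different slots — holds.
Q must be scheduled before F — holds.
L can't be earlier than 3 — holds.
F and C must be in different slots — holds.
V has to finish before Q starts — violated.
T must fall between 3 and 5 — holds.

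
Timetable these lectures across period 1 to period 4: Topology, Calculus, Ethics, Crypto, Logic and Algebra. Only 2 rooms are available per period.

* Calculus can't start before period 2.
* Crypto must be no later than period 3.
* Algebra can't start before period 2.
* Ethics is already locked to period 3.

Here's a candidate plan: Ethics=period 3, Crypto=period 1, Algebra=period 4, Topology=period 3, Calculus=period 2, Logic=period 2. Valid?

Only 2 rooms are available per period — holds.
Ethics is already locked to period 3 — holds.
Calculus can't start before period 2 — holds.
Algebra can't start before period 2 — holds.
Crypto must be no later than period 3 — holds.

Yes, all constraints hold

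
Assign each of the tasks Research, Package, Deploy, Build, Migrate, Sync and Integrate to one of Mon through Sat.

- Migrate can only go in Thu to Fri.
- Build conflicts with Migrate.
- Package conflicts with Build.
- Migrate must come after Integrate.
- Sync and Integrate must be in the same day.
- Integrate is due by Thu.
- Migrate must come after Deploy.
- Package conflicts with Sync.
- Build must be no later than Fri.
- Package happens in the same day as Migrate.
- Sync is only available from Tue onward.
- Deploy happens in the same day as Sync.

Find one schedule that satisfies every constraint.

Build=Mon, Deploy=Tue, Package=Thu, Sync=Tue, Migrate=Thu, Integrate=Tue, Research=Mon

Checking: Integrate(Tue) before Migrate(Thu); Deploy(Tue) before Migrate(Thu); Package(Thu) != Build(Mon); Package(Thu) != Sync(Tue); Build(Mon) != Migrate(Thu); Package = Migrate = Thu; Sync = Integrate = Tue; Deploy = Sync = Tue; Migrate=Thu in [Thu,Fri]; Sync=Tue in [Tue,Sat]; Integrate=Tue in [Mon,Thu]; Build=Mon in [Mon,Fri].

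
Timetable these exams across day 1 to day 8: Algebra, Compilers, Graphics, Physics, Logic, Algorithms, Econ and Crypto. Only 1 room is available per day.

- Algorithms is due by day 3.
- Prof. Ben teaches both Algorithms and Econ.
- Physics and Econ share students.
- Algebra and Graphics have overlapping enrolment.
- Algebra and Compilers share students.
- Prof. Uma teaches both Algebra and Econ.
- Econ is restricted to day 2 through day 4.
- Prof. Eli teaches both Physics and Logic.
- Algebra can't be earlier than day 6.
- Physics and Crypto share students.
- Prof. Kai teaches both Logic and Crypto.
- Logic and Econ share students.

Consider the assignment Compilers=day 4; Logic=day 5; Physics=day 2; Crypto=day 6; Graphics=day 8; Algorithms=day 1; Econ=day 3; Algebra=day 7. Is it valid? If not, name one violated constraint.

Prof. Uma teaches both Algebra and Econ — holds.
Physics and Econ share students — holds.
Prof. Kai teaches both Logic and Crypto — holds.
Physics and Crypto share students — holds.
Algorithms is due by day 3 — holds.
Prof. Eli teaches both Physics and Logic — holds.
Econ is restricted to day 2 through day 4 — holds.
Algebra and Compilers share students — holds.
Algebra can't be earlier than day 6 — holds.
Algebra and Graphics have overlapping enrolment — holds.
Logic and Econ share students — holds.
Only 1 room is available per day — holds.
Prof. Ben teaches both Algorithms and Econ — holds.

Yes, all constraints hold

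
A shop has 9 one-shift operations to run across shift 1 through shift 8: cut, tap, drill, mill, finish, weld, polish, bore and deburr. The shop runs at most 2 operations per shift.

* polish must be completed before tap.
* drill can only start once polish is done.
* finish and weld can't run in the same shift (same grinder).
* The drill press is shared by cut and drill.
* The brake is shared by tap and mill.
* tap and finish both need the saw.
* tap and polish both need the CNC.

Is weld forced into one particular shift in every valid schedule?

No

weld can be shift 1 (e.g. mill=shift 3, deburr=shift 5, weld=shift 1, polish=shift 1, cut=shift 3, drill=shift 2, tap=shift 2, finish=shift 4, bore=shift 4) or shift 2 (e.g. bore=shift 4; mill=shift 3; deburr=shift 5; cut=shift 1; drill=shift 3; finish=shift 4; polish=shift 1; tap=shift 2; weld=shift 2).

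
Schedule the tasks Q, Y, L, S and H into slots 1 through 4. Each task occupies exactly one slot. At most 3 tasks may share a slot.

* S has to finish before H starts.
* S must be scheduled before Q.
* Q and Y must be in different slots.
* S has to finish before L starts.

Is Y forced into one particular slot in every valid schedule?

Y can be 1 (e.g. S=1, Y=1, Q=2, H=2, L=2) or 2 (e.g. L=2, S=1, Q=3, Y=2, H=2).

No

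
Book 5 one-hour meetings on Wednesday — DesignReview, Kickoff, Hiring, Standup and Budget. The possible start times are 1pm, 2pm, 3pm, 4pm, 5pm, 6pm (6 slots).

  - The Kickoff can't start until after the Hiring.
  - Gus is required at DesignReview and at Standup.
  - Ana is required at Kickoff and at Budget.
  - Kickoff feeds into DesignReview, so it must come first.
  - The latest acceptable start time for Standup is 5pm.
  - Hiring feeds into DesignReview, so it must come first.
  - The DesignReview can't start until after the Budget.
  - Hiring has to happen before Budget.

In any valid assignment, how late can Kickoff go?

5pm

Precedence pushes Kickoff to at least 2pm; downstream work caps Kickoff at 5pm.
Kickoff at 5pm is achievable: Kickoff -> 5pm, Hiring -> 1pm, DesignReview -> 6pm, Budget -> 2pm, Standup -> 1pm.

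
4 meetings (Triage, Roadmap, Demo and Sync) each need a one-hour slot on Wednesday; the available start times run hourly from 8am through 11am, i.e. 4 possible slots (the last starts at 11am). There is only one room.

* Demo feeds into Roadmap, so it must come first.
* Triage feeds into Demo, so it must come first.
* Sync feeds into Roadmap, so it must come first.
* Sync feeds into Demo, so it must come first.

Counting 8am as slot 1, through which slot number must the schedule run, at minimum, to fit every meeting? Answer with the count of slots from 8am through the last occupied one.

The precedence chain requires at least 3 distinct slots.
With at most 1 per slot and 4 meetings, at least 4 slots are needed.
4 works (last occupied slot: 11am): for example Roadmap -> 11am; Demo -> 10am; Triage -> 9am; Sync -> 8am.

4 slots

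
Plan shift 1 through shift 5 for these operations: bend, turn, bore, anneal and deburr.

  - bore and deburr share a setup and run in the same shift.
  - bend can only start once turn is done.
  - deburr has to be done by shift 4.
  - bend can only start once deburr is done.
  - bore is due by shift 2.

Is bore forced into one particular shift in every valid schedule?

bore can be shift 1 (e.g. deburr -> shift 1; bend -> shift 2; turn -> shift 1; bore -> shift 1; anneal -> shift 1) or shift 2 (e.g. bore -> shift 2, anneal -> shift 1, deburr -> shift 2, bend -> shift 3, turn -> shift 1).

No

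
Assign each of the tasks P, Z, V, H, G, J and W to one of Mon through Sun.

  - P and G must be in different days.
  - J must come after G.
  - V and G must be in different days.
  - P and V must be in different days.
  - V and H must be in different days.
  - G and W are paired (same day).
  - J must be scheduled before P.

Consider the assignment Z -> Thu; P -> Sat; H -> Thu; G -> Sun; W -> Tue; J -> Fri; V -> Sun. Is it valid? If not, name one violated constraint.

P and G must be in different days — holds.
P and V must be in different days — holds.
V and H must be in different days — holds.
J must come after G — violated.
G and W are paired (same day) — violated.
J must be scheduled before P — holds.
V and G must be in different days — violated.

Invalid. V and G must be in different days.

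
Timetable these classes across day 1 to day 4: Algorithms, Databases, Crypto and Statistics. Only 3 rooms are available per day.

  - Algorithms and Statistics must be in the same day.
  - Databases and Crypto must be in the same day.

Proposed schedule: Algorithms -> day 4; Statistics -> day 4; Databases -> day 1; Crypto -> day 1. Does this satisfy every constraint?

Yes

Databases and Crypto must be in the same day — holds.
Only 3 rooms are available per day — holds.
Algorithms and Statistics must be in the same day — holds.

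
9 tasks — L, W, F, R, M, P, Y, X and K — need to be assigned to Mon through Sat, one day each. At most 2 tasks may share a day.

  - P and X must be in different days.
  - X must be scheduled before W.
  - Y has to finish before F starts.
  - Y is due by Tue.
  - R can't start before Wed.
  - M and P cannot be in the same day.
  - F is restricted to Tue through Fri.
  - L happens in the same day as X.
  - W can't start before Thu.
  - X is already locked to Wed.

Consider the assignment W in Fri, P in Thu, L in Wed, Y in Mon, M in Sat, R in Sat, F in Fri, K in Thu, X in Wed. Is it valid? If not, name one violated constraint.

Y has to finish before F starts — holds.
P and X must be in different days — holds.
R can't start before Wed — holds.
W can't start before Thu — holds.
X is already locked to Wed — holds.
F is restricted to Tue through Fri — holds.
Y is due by Tue — holds.
At most 2 tasks may share a day — holds.
L happens in the same day as X — holds.
M and P cannot be in the same day — holds.
X must be scheduled before W — holds.

Yes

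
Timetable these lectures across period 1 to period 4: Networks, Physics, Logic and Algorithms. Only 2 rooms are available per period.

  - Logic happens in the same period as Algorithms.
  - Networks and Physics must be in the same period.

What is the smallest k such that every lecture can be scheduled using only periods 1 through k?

With at most 2 per period and 4 lectures, at least 2 periods are needed.
2 works (last occupied period: period 2): for example Logic=period 2; Physics=period 1; Algorithms=period 2; Networks=period 1.

2 periods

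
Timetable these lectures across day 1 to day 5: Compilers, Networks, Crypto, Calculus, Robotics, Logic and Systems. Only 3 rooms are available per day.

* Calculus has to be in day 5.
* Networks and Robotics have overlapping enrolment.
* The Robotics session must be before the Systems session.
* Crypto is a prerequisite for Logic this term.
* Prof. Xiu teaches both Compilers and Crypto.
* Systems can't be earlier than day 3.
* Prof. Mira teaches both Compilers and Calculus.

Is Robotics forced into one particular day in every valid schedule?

No

Robotics can be day 1 (e.g. Crypto -> day 1, Robotics -> day 1, Compilers -> day 2, Calculus -> day 5, Networks -> day 2, Logic -> day 2, Systems -> day 3) or day 2 (e.g. Compilers -> day 2, Crypto -> day 1, Robotics -> day 2, Systems -> day 3, Networks -> day 1, Logic -> day 2, Calculus -> day 5).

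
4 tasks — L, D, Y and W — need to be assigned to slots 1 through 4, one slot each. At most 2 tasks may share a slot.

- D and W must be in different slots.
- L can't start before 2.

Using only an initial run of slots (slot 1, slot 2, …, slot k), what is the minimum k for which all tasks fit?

With at most 2 per slot and 4 tasks, at least 2 slots are needed.
L can't be placed before 2, so the schedule must run through at least slot 2.
2 works (last occupied slot: 2): for example Y -> 1; L -> 2; D -> 1; W -> 2.

2 slots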